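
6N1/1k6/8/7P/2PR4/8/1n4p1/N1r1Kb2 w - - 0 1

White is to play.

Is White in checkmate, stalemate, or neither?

neither

White to move; white king on e1.
In check: yes, from the black rook on c1.
Legal moves for White: Kf2, Kd2, Rd1.
White is in check but has 3 legal moves → neither.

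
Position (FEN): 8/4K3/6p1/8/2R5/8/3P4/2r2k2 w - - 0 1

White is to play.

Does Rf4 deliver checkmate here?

no

After Rf4: black king on f1; in check: yes, from the white rook on f4.
Black has 4 legal replies: Kg2, Ke2, Kg1, Ke1.
In check but a legal move exists → not checkmate.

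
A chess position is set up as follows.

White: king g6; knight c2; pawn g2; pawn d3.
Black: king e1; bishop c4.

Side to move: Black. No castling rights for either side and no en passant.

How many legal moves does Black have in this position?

5

Black to move; king on e1.
In check: yes, from the white knight on c2.
Legal moves: Kf2, Ke2, Kd2, Kf1, Kd1.
Count: 5.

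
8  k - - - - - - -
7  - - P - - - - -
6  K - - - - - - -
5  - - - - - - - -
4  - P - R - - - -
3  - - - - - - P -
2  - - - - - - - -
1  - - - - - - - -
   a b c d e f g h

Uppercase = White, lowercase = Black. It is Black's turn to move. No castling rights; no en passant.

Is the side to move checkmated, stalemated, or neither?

stalemate

Black to move; black king on a8.
In check: no.
King squares — a7: attacked by Ka6; b7: attacked by Ka6; b8: attacked by Pc7.
Legal moves for Black: none.
Not in check and no legal moves → stalemate.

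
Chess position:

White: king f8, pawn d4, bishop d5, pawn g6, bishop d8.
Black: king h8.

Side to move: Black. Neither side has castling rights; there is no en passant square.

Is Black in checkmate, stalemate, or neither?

stalemate

Black to move; black king on h8.
In check: no.
King squares — g7: attacked by Kf8; h7: attacked by Pg6; g8: attacked by Bd5.
Legal moves for Black: none.
Not in check and no legal moves → stalemate.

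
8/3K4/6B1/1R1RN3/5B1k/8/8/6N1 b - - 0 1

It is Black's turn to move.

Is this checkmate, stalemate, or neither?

stalemate

Black to move; black king on h4.
In check: no.
King squares — g3: attacked by Bf4; h3: attacked by Ng1; g4: attacked by Ne5; g5: attacked by Bf4; h5: attacked by Bg6.
Legal moves for Black: none.
Not in check and no legal moves → stalemate.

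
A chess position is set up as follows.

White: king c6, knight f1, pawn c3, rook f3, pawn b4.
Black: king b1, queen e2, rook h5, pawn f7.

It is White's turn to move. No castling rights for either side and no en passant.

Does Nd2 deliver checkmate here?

no

After Nd2: black king on b1; in check: yes, from the white knight on d2.
Black has 6 legal replies: Kc2, Kb2, Ka2, Kc1, Ka1, Qxd2.
In check but a legal move exists → not checkmate.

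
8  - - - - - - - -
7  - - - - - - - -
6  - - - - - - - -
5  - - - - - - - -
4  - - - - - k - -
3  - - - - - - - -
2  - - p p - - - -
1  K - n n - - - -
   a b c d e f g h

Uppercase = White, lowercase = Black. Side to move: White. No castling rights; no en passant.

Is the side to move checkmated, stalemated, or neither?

White to move; white king on a1.
In check: no.
King squares — b1: attacked by Pc2; a2: attacked by Nc1; b2: attacked by Nd1.
Legal moves for White: none.
Not in check and no legal moves → stalemate.

stalemate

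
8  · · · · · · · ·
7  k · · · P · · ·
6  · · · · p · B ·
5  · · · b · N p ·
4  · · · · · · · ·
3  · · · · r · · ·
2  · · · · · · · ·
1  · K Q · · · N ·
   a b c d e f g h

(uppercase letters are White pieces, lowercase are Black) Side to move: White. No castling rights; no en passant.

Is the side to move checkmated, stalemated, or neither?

White to move; white king on b1.
In check: no.
Legal moves for White include: Be8, Bh7, Bf7, Bh5, Ng7, Nh6, Nd6, Nh4, Nd4, Ng3, Nxe3, Nh3, Nf3, Ne2, Qc8, Qc7+, Qc6, Qc5+, ... (list truncated; more exist).
White has legal moves and is not in check → neither.

neither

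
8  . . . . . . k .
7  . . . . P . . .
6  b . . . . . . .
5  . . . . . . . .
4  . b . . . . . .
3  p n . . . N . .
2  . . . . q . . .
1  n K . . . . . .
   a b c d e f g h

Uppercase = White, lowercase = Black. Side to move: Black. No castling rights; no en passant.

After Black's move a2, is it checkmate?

After a2: white king on b1; in check: yes, from the black pawn on a2.
King squares — a1: attacked by Nb3; c1: attacked by Nb3; a2: attacked by Qe2; b2: attacked by Qe2; c2: attacked by Na1.
White has no legal moves → checkmate.

yes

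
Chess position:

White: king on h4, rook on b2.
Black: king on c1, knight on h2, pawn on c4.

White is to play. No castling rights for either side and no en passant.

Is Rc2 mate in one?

After Rc2: black king on c1; in check: yes, from the white rook on c2.
Black has 3 legal replies: Kxc2, Kd1, Kb1.
In check but a legal move exists → not checkmate.

no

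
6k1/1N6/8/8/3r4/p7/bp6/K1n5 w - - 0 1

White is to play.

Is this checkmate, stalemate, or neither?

checkmate

White to move; white king on a1.
In check: yes, from the black pawn on b2.
King squares — b1: attacked by Ba2; a2: attacked by Nc1; b2: attacked by Pa3.
Legal moves for White: none.
In check with no legal moves → checkmate.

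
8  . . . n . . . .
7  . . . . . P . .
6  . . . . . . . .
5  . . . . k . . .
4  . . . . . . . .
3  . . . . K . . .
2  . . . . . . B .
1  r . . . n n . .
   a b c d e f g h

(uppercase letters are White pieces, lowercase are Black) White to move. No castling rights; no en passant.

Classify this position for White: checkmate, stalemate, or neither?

neither

White to move; white king on e3.
In check: yes, from the black knight on f1.
Legal moves for White: Kf2, Ke2, Bxf1.
White is in check but has 3 legal moves → neither.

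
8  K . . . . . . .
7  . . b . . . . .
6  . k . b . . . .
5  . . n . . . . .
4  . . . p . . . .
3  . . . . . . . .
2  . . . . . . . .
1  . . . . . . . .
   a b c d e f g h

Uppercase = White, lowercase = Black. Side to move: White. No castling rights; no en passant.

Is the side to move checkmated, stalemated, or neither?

White to move; white king on a8.
In check: no.
King squares — a7: attacked by Kb6; b7: attacked by Nc5; b8: attacked by Bc7.
Legal moves for White: none.
Not in check and no legal moves → stalemate.

stalemate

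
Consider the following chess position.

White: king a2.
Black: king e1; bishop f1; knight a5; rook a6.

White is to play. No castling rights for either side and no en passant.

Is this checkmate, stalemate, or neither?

White to move; white king on a2.
In check: no.
Legal moves for White: Ka3, Kb2, Kb1, Ka1.
White has 4 legal moves and is not in check → neither.

neither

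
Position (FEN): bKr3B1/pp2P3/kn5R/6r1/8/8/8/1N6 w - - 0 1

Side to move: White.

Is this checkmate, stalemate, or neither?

White to move; white king on b8.
In check: yes, from the black rook on c8.
King squares — a7: attacked by Ka6; b7: attacked by Ka6; c7: attacked by Rc8; a8: attacked by Nb6; c8: attacked by Nb6.
Legal moves for White: none.
In check with no legal moves → checkmate.

checkmate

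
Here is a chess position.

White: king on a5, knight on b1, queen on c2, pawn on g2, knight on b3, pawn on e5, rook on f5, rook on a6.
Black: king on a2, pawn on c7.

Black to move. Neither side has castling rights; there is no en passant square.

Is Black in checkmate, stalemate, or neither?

Black to move; black king on a2.
In check: yes, from the white queen on c2.
King squares — a1: attacked by Nb3; b1: attacked by Qc2; b2: attacked by Qc2; a3: attacked by Nb1; b3: attacked by Qc2.
Legal moves for Black: none.
In check with no legal moves → checkmate.

checkmate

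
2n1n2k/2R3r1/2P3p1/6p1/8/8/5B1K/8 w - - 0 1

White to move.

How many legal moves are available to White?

21

White to move; king on h2.
In check: no.
Legal moves: Rxc8, Rxg7, Rf7, Re7, Rd7, Rb7, Ra7, Kh3, Kg3, Kg2, Kh1, Kg1, Ba7, Bb6, Bc5, Bh4, Bd4, Bg3, Be3, Bg1, Be1.
Count: 21.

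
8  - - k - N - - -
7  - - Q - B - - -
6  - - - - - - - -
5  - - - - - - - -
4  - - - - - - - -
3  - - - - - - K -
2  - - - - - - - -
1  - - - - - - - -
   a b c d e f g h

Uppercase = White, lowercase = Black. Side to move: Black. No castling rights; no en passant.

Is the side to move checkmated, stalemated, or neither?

checkmate

Black to move; black king on c8.
In check: yes, from the white queen on c7.
King squares — b7: attacked by Qc7; c7: attacked by Ne8; d7: attacked by Qc7; b8: attacked by Qc7; d8: attacked by Qc7.
Legal moves for Black: none.
In check with no legal moves → checkmate.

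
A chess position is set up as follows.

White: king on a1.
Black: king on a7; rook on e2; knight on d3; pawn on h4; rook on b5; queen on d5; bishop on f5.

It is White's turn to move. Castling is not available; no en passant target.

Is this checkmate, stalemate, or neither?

stalemate

White to move; white king on a1.
In check: no.
King squares — b1: attacked by Rb5; a2: attacked by Re2; b2: attacked by Re2.
Legal moves for White: none.
Not in check and no legal moves → stalemate.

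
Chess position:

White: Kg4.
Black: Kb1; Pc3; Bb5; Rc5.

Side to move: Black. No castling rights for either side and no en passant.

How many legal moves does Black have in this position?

Black to move; king on b1.
In check: no.
Legal moves: Rc8, Rc7, Rc6, Rh5, Rg5+, Rf5, Re5, Rd5, Rc4+, Be8, Bd7+, Bc6, Ba6, Bc4, Ba4, Bd3, Be2+, Bf1, Kc2, Kb2, Ka2, Kc1, Ka1, c2.
Count: 24.

24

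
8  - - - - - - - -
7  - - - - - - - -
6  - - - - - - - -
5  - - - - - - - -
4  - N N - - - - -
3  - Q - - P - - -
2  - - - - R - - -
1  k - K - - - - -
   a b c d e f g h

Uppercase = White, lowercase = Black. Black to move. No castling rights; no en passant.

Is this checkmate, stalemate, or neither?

Black to move; black king on a1.
In check: no.
King squares — b1: attacked by Kc1; a2: attacked by Re2; b2: attacked by Kc1.
Legal moves for Black: none.
Not in check and no legal moves → stalemate.

stalemate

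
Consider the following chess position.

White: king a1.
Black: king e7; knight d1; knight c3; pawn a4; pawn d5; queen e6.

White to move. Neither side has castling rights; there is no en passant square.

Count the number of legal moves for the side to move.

0

White to move; king on a1.
In check: no.
Legal moves: none.
Count: 0.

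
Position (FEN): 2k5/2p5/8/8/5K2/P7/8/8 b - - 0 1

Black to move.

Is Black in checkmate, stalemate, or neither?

Black to move; black king on c8.
In check: no.
Legal moves for Black: Kd8, Kb8, Kd7, Kb7, c6, c5.
Black has 6 legal moves and is not in check → neither.

neither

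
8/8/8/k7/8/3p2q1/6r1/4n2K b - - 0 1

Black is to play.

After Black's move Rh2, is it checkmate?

yes

After Rh2: white king on h1; in check: yes, from the black rook on h2.
King squares — g1: attacked by Qg3; g2: attacked by Ne1; h2: attacked by Qg3.
White has no legal moves → checkmate.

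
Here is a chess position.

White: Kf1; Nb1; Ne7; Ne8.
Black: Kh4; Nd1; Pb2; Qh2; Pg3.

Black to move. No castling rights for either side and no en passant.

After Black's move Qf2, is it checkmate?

After Qf2: white king on f1; in check: yes, from the black queen on f2.
King squares — e1: attacked by Qf2; g1: attacked by Qf2; e2: attacked by Qf2; f2: attacked by Nd1; g2: attacked by Qf2.
White has no legal moves → checkmate.

yes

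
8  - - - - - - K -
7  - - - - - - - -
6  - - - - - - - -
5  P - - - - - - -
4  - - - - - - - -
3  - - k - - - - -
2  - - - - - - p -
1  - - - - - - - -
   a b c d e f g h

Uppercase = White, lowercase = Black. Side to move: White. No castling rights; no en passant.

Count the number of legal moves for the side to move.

White to move; king on g8.
In check: no.
Legal moves: Kh8, Kf8, Kh7, Kg7, Kf7, a6.
Count: 6.

6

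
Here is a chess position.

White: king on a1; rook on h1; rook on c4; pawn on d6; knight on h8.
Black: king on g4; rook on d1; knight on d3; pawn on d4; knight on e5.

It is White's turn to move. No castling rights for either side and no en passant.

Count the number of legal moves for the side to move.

White to move; king on a1.
In check: yes, from the black rook on d1.
Legal moves: Ka2, Rc1, Rxd1.
Count: 3.

3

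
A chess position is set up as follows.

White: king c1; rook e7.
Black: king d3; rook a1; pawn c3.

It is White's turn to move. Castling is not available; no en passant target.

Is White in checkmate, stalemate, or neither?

checkmate

White to move; white king on c1.
In check: yes, from the black rook on a1.
King squares — b1: attacked by Ra1; d1: attacked by Ra1; b2: attacked by Pc3; c2: attacked by Kd3; d2: attacked by Pc3.
Legal moves for White: none.
In check with no legal moves → checkmate.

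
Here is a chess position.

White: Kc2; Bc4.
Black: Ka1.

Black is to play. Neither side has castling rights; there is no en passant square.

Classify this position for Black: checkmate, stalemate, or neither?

stalemate

Black to move; black king on a1.
In check: no.
King squares — b1: attacked by Kc2; a2: attacked by Bc4; b2: attacked by Kc2.
Legal moves for Black: none.
Not in check and no legal moves → stalemate.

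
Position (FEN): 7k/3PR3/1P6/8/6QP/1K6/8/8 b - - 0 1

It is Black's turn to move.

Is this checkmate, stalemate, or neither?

Black to move; black king on h8.
In check: no.
King squares — g7: attacked by Qg4; h7: attacked by Re7; g8: attacked by Qg4.
Legal moves for Black: none.
Not in check and no legal moves → stalemate.

stalemate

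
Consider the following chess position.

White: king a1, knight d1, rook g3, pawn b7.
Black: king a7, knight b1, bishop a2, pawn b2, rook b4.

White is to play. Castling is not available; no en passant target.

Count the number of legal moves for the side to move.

2

White to move; king on a1.
In check: yes, from the black pawn on b2.
Legal moves: Kxa2, Nxb2.
Count: 2.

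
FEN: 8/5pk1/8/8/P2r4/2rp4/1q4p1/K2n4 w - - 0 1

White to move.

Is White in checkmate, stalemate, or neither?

checkmate

White to move; white king on a1.
In check: yes, from the black queen on b2.
King squares — b1: attacked by Qb2; a2: attacked by Qb2; b2: attacked by Nd1.
Legal moves for White: none.
In check with no legal moves → checkmate.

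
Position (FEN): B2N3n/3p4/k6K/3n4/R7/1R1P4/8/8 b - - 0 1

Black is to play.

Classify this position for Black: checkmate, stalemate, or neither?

checkmate

Black to move; black king on a6.
In check: yes, from the white rook on a4.
King squares — a5: attacked by Ra4; b5: attacked by Rb3; b6: attacked by Rb3; a7: attacked by Ra4; b7: attacked by Rb3.
Legal moves for Black: none.
In check with no legal moves → checkmate.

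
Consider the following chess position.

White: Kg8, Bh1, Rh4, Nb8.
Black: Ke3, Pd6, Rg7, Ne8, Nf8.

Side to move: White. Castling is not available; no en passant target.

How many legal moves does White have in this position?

White to move; king on g8.
In check: yes, from the black rook on g7.
Legal moves: Kh8, Kxf8.
Count: 2.

2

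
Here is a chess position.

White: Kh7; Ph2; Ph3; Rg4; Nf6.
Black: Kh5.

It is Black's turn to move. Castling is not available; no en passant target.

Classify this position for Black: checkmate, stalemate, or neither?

Black to move; black king on h5.
In check: yes, from the white knight on f6.
King squares — g4: attacked by Ph3; h4: attacked by Rg4; g5: attacked by Rg4; g6: attacked by Rg4; h6: attacked by Kh7.
Legal moves for Black: none.
In check with no legal moves → checkmate.

checkmate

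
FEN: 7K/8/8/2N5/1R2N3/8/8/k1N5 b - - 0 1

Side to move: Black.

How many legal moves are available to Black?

Black to move; king on a1.
In check: no.
Legal moves: none.
Count: 0.

0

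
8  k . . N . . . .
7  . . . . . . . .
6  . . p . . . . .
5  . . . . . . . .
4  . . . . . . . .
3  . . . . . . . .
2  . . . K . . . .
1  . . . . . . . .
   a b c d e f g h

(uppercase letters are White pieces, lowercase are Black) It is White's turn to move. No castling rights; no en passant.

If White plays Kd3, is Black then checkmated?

After Kd3: black king on a8; in check: no.
Black is not in check, so this cannot be checkmate.

no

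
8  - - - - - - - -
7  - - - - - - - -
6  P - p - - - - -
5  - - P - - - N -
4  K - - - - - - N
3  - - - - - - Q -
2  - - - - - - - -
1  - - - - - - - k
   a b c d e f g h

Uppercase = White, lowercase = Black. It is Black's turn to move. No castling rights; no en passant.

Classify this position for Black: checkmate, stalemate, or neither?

Black to move; black king on h1.
In check: no.
King squares — g1: attacked by Qg3; g2: attacked by Qg3; h2: attacked by Qg3.
Legal moves for Black: none.
Not in check and no legal moves → stalemate.

stalemate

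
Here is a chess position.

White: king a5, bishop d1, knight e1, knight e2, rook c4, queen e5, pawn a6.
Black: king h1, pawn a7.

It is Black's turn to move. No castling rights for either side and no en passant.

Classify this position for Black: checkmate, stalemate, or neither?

Black to move; black king on h1.
In check: no.
King squares — g1: attacked by Ne2; g2: attacked by Ne1; h2: attacked by Qe5.
Legal moves for Black: none.
Not in check and no legal moves → stalemate.

stalemate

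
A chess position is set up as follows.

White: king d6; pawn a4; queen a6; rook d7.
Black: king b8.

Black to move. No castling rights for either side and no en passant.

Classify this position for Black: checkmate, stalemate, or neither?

stalemate

Black to move; black king on b8.
In check: no.
King squares — a7: attacked by Qa6; b7: attacked by Qa6; c7: attacked by Kd6; a8: attacked by Qa6; c8: attacked by Qa6.
Legal moves for Black: none.
Not in check and no legal moves → stalemate.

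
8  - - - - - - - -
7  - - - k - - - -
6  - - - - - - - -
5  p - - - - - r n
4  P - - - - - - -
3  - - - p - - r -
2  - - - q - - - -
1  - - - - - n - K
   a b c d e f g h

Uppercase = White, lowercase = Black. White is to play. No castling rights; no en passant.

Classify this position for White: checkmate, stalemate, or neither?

White to move; white king on h1.
In check: no.
King squares — g1: attacked by Rg3; g2: attacked by Qd2; h2: attacked by Nf1.
Legal moves for White: none.
Not in check and no legal moves → stalemate.

stalemate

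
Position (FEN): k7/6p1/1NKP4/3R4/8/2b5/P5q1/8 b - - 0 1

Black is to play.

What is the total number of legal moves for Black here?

2

Black to move; king on a8.
In check: yes, from the white knight on b6.
Legal moves: Kb8, Ka7.
Count: 2.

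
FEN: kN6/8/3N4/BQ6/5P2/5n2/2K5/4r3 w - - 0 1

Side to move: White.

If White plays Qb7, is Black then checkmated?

After Qb7: black king on a8; in check: yes, from the white queen on b7.
King squares — a7: attacked by Qb7; b7: attacked by Nd6; b8: attacked by Qb7.
Black has no legal moves → checkmate.

yes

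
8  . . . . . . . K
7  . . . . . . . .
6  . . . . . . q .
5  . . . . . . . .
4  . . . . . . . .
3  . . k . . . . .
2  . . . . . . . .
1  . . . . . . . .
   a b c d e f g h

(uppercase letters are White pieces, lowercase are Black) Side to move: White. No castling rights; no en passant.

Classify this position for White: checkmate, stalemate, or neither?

White to move; white king on h8.
In check: no.
King squares — g7: attacked by Qg6; h7: attacked by Qg6; g8: attacked by Qg6.
Legal moves for White: none.
Not in check and no legal moves → stalemate.

stalemate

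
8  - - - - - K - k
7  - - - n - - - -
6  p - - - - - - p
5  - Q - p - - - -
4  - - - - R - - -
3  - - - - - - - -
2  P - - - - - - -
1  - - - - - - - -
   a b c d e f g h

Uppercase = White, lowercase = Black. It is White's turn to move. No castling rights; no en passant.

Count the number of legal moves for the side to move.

4

White to move; king on f8.
In check: yes, from the black knight on d7.
Legal moves: Ke8, Kf7, Ke7, Qxd7.
Count: 4.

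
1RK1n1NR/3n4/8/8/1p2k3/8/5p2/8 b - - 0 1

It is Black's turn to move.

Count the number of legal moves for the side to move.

23

Black to move; king on e4.
In check: no.
Legal moves: Ng7, Nc7, Nef6, Nd6+, Nf8, Nxb8, Ndf6, Nb6+, Ne5, Nc5, Kf5, Ke5, Kd5, Kf4, Kd4, Kf3, Ke3, Kd3, b3, f1=Q, f1=R, f1=B, f1=N.
Count: 23.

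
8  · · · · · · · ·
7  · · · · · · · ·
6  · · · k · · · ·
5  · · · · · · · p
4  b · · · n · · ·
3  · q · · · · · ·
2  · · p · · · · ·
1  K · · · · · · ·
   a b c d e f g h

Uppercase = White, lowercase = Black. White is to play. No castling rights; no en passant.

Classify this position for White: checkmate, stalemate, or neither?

White to move; white king on a1.
In check: no.
King squares — b1: attacked by Pc2; a2: attacked by Qb3; b2: attacked by Qb3.
Legal moves for White: none.
Not in check and no legal moves → stalemate.

stalemate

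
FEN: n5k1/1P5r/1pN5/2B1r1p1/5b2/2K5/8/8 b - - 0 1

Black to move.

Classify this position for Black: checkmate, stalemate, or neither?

neither

Black to move; black king on g8.
In check: no.
Legal moves for Black include: Kh8, Kg7, Kf7, Nc7, Rh8, Rg7, Rf7, Rhe7, Rd7, Rc7, Rxb7, Rh6, Rh5, Rh4, Rh3+, Rh2, Rh1, Re8, ... (list truncated; more exist).
Black has legal moves and is not in check → neither.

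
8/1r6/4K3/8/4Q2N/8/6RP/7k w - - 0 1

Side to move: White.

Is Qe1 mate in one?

After Qe1: black king on h1; in check: yes, from the white queen on e1.
King squares — g1: attacked by Qe1; g2: attacked by Nh4; h2: attacked by Rg2.
Black has no legal moves → checkmate.

yes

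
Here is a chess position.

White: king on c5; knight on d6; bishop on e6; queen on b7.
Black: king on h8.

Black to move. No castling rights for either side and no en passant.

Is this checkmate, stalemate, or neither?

Black to move; black king on h8.
In check: no.
King squares — g7: attacked by Qb7; h7: attacked by Qb7; g8: attacked by Be6.
Legal moves for Black: none.
Not in check and no legal moves → stalemate.

stalemate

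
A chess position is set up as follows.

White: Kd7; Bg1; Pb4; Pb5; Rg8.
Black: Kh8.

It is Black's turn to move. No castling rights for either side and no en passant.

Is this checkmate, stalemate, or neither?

Black to move; black king on h8.
In check: yes, from the white rook on g8.
King squares — g7: attacked by Rg8; h7: available; g8: available.
Legal moves for Black: Kxg8, Kh7.
Black is in check but has 2 legal moves → neither.

neither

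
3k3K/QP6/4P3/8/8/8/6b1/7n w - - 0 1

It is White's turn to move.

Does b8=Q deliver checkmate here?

After b8=Q: black king on d8; in check: yes, from the white queen on b8.
King squares — c7: attacked by Qa7; d7: attacked by Pe6; e7: attacked by Qa7; c8: attacked by Qb8; e8: attacked by Qb8.
Black has no legal moves → checkmate.

yes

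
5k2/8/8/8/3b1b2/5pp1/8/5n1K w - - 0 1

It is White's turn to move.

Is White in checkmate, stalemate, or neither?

stalemate

White to move; white king on h1.
In check: no.
King squares — g1: attacked by Bd4; g2: attacked by Pf3; h2: attacked by Nf1.
Legal moves for White: none.
Not in check and no legal moves → stalemate.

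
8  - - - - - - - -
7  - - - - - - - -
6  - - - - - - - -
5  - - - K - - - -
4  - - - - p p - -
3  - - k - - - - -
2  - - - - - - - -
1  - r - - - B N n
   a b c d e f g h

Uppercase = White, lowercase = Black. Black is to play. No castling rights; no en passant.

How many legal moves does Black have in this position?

Black to move; king on c3.
In check: no.
Legal moves: Kb4, Kb3, Kd2, Kc2, Kb2, Ng3, Nf2, Rb8, Rb7, Rb6, Rb5+, Rb4, Rb3, Rb2, Rxf1, Re1, Rd1+, Rc1, Ra1, f3, e3.
Count: 21.

21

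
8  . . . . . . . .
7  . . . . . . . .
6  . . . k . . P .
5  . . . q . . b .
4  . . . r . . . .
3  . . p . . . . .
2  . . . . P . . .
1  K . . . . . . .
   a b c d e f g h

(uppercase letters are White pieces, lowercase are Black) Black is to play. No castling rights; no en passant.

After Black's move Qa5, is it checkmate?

After Qa5: white king on a1; in check: yes, from the black queen on a5.
White has 1 legal reply: Kb1.
In check but a legal move exists → not checkmate.

no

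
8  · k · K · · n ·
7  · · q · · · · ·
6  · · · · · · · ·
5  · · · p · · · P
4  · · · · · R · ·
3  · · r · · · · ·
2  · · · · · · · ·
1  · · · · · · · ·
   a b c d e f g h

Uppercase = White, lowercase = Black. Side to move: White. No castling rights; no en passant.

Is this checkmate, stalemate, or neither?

neither

White to move; white king on d8.
In check: yes, from the black queen on c7.
King squares — c7: attacked by Rc3; d7: attacked by Qc7; e7: attacked by Qc7; c8: attacked by Qc7; e8: available.
Legal moves for White: Ke8.
White is in check but has 1 legal move → neither.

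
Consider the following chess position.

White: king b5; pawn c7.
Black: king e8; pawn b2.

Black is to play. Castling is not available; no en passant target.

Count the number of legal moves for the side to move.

Black to move; king on e8.
In check: no.
Legal moves: Kf8, Kf7, Ke7, Kd7, b1=Q+, b1=R+, b1=B, b1=N.
Count: 8.

8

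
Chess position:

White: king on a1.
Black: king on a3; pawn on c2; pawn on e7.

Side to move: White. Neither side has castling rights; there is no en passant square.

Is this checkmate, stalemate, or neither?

stalemate

White to move; white king on a1.
In check: no.
King squares — b1: attacked by Pc2; a2: attacked by Ka3; b2: attacked by Ka3.
Legal moves for White: none.
Not in check and no legal moves → stalemate.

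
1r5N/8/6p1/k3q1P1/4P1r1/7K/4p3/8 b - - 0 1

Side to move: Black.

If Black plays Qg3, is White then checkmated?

After Qg3: white king on h3; in check: yes, from the black queen on g3.
King squares — g2: attacked by Qg3; h2: attacked by Qg3; g3: attacked by Rg4; g4: attacked by Qg3; h4: attacked by Qg3.
White has no legal moves → checkmate.

yes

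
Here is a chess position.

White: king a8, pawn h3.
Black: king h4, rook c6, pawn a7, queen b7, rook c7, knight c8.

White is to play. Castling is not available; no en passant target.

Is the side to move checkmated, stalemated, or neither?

White to move; white king on a8.
In check: yes, from the black queen on b7.
King squares — a7: attacked by Qb7; b7: attacked by Rc7; b8: attacked by Qb7.
Legal moves for White: none.
In check with no legal moves → checkmate.

checkmate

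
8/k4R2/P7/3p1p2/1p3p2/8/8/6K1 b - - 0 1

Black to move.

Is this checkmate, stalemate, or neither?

Black to move; black king on a7.
In check: yes, from the white rook on f7.
Legal moves for Black: Kb8, Ka8, Kb6, Kxa6.
Black is in check but has 4 legal moves → neither.

neither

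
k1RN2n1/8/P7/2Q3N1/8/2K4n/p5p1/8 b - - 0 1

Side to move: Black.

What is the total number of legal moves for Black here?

0

Black to move; king on a8.
In check: yes, from the white rook on c8.
Legal moves: none.
Count: 0.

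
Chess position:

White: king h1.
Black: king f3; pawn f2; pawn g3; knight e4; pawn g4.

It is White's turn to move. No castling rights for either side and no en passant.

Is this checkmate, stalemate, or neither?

White to move; white king on h1.
In check: no.
King squares — g1: attacked by Pf2; g2: attacked by Kf3; h2: attacked by Pg3.
Legal moves for White: none.
Not in check and no legal moves → stalemate.

stalemate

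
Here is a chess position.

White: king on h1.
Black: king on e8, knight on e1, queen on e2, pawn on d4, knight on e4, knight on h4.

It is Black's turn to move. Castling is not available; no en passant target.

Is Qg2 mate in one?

After Qg2: white king on h1; in check: yes, from the black queen on g2.
King squares — g1: attacked by Qg2; g2: attacked by Ne1; h2: attacked by Qg2.
White has no legal moves → checkmate.

yes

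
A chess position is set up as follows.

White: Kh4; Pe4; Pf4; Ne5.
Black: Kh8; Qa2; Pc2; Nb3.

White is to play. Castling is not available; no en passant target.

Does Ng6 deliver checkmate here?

no

After Ng6: black king on h8; in check: yes, from the white knight on g6.
Black has 3 legal replies: Kg8, Kh7, Kg7.
In check but a legal move exists → not checkmate.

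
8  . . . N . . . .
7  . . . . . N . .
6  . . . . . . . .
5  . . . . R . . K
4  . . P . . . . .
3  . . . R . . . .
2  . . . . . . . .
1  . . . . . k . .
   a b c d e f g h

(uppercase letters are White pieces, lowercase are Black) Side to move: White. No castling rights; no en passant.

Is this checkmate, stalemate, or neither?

neither

White to move; white king on h5.
In check: no.
Legal moves for White include: Nb7, Ne6, Nc6, Nh8, Nh6, Nd6, Ng5, Kh6, Kg6, Kg5, Kh4, Kg4, Re8, Re7, Re6, Rg5, Rf5+, Red5, ... (list truncated; more exist).
White has legal moves and is not in check → neither.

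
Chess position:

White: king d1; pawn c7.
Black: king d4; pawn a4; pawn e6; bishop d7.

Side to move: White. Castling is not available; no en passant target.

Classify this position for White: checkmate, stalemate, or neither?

White to move; white king on d1.
In check: no.
Legal moves for White: Ke2, Kd2, Kc2, Ke1, Kc1, c8=Q, c8=R, c8=B, c8=N.
White has 9 legal moves and is not in check → neither.

neither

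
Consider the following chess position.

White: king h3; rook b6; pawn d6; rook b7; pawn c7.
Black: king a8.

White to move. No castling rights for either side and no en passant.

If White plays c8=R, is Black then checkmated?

After c8=R: black king on a8; in check: yes, from the white rook on c8.
King squares — a7: attacked by Rb7; b7: attacked by Rb6; b8: attacked by Rb7.
Black has no legal moves → checkmate.

yes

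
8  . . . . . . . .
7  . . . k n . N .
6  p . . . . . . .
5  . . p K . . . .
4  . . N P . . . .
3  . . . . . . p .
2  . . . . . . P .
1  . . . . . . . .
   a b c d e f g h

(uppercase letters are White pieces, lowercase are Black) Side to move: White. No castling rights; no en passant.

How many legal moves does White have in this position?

3

White to move; king on d5.
In check: yes, from the black knight on e7.
Legal moves: Ke5, Kxc5, Ke4.
Count: 3.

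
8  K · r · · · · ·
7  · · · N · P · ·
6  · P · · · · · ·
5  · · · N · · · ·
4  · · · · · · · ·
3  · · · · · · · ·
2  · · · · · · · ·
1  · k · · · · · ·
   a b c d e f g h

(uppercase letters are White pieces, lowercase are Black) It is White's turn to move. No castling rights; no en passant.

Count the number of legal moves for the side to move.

3

White to move; king on a8.
In check: yes, from the black rook on c8.
Legal moves: Kb7, Ka7, Nb8.
Count: 3.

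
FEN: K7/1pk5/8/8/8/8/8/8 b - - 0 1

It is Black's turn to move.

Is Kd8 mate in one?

no

After Kd8: white king on a8; in check: no.
White is not in check, so this cannot be checkmate.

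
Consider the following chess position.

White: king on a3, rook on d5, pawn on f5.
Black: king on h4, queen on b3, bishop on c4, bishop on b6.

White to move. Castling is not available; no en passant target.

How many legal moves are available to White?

White to move; king on a3.
In check: yes, from the black queen on b3.
Legal moves: none.
Count: 0.

0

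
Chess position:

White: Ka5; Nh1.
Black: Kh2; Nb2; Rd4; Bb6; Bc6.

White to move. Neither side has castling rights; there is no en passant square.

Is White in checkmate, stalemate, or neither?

White to move; white king on a5.
In check: yes, from the black bishop on b6.
King squares — a4: attacked by Nb2; b4: attacked by Rd4; b5: attacked by Bc6; a6: available; b6: available.
Legal moves for White: Kxb6, Ka6.
White is in check but has 2 legal moves → neither.

neither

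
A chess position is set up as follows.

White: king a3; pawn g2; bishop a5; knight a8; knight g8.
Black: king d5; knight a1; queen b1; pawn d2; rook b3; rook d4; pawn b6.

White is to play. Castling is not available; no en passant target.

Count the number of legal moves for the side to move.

White to move; king on a3.
In check: yes, from the black rook on b3.
Legal moves: none.
Count: 0.

0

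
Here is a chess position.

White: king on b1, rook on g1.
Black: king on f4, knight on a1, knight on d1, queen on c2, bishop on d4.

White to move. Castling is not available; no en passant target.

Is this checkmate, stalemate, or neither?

White to move; white king on b1.
In check: yes, from the black queen on c2.
King squares — a1: attacked by Bd4; c1: attacked by Qc2; a2: attacked by Qc2; b2: attacked by Nd1; c2: attacked by Na1.
Legal moves for White: none.
In check with no legal moves → checkmate.

checkmate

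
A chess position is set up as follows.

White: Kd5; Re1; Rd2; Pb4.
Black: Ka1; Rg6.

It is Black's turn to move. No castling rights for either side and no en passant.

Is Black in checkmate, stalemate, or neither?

Black to move; black king on a1.
In check: yes, from the white rook on e1.
King squares — b1: attacked by Re1; a2: attacked by Rd2; b2: attacked by Rd2.
Legal moves for Black: none.
In check with no legal moves → checkmate.

checkmate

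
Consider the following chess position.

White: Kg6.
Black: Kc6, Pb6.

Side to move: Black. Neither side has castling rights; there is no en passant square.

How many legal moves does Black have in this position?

8

Black to move; king on c6.
In check: no.
Legal moves: Kd7, Kc7, Kb7, Kd6, Kd5, Kc5, Kb5, b5.
Count: 8.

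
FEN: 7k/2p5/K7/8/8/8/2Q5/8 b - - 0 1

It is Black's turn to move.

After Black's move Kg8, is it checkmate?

After Kg8: white king on a6; in check: no.
White is not in check, so this cannot be checkmate.

no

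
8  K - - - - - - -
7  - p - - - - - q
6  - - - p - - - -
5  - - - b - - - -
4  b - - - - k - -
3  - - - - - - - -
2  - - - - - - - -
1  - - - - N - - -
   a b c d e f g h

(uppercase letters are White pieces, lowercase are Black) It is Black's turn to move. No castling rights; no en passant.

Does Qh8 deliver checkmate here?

After Qh8: white king on a8; in check: yes, from the black queen on h8.
White has 1 legal reply: Ka7.
In check but a legal move exists → not checkmate.

no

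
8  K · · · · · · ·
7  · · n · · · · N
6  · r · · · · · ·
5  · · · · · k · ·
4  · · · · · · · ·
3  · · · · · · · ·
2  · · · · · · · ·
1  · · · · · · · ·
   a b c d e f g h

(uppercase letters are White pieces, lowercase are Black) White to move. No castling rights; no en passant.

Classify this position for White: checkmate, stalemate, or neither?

neither

White to move; white king on a8.
In check: yes, from the black knight on c7.
Legal moves for White: Ka7.
White is in check but has 1 legal move → neither.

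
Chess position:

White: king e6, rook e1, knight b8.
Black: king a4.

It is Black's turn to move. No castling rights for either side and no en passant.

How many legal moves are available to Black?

Black to move; king on a4.
In check: no.
Legal moves: Kb5, Ka5, Kb4, Kb3, Ka3.
Count: 5.

5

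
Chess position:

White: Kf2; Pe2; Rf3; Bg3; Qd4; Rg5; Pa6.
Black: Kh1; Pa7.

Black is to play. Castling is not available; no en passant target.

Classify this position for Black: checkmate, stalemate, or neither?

Black to move; black king on h1.
In check: no.
King squares — g1: attacked by Kf2; g2: attacked by Kf2; h2: attacked by Bg3.
Legal moves for Black: none.
Not in check and no legal moves → stalemate.

stalemate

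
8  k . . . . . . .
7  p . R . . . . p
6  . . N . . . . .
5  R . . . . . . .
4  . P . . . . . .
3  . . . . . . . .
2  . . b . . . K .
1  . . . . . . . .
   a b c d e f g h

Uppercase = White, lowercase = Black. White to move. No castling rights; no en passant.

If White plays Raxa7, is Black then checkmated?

yes

After Raxa7: black king on a8; in check: yes, from the white rook on a7.
King squares — a7: attacked by Nc6; b7: attacked by Ra7; b8: attacked by Nc6.
Black has no legal moves → checkmate.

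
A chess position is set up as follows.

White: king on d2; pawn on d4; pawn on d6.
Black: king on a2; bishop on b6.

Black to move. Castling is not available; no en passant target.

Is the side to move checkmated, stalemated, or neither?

neither

Black to move; black king on a2.
In check: no.
Legal moves for Black: Bd8, Bc7, Ba7, Bc5, Ba5+, Bxd4, Kb3, Ka3, Kb2, Kb1, Ka1.
Black has 11 legal moves and is not in check → neither.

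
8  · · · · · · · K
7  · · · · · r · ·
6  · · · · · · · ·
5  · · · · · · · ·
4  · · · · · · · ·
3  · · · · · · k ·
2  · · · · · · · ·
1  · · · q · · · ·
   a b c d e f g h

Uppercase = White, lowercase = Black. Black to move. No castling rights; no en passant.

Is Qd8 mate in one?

yes

After Qd8: white king on h8; in check: yes, from the black queen on d8.
King squares — g7: attacked by Rf7; h7: attacked by Rf7; g8: attacked by Qd8.
White has no legal moves → checkmate.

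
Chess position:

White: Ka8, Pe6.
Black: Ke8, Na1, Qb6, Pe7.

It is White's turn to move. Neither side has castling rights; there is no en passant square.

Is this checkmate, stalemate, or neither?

White to move; white king on a8.
In check: no.
King squares — a7: attacked by Qb6; b7: attacked by Qb6; b8: attacked by Qb6.
Legal moves for White: none.
Not in check and no legal moves → stalemate.

stalemate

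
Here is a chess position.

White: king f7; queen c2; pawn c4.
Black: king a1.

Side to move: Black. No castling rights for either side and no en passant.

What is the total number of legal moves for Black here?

0

Black to move; king on a1.
In check: no.
Legal moves: none.
Count: 0.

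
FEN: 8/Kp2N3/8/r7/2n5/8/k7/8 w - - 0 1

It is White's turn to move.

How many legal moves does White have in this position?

2

White to move; king on a7.
In check: yes, from the black rook on a5.
Legal moves: Kb8, Kxb7.
Count: 2.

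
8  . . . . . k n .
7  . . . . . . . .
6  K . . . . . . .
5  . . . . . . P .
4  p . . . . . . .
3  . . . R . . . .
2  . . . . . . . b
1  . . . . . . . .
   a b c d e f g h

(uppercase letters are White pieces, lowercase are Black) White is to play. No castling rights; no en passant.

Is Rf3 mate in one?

no

After Rf3: black king on f8; in check: yes, from the white rook on f3.
Black has 5 legal replies: Ke8, Kg7, Ke7, Nf6, Bf4.
In check but a legal move exists → not checkmate.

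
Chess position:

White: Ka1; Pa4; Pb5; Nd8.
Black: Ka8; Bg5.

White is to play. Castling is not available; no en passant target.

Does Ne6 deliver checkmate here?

After Ne6: black king on a8; in check: no.
Black is not in check, so this cannot be checkmate.

no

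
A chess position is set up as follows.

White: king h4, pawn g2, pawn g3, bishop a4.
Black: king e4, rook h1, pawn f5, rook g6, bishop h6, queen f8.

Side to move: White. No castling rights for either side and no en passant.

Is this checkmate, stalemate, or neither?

checkmate

White to move; white king on h4.
In check: yes, from the black rook on h1.
King squares — g3: own pawn; h3: attacked by Rh1; g4: attacked by Pf5; g5: attacked by Rg6; h5: attacked by Rh1.
Legal moves for White: none.
In check with no legal moves → checkmate.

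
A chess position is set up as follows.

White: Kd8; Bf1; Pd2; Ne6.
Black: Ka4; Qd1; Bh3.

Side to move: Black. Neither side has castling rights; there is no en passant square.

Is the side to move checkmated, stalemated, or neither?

Black to move; black king on a4.
In check: no.
Legal moves for Black include: Ka5, Kb4, Kb3, Ka3, Bxe6, Bf5, Bg4, Bg2, Bxf1, Qh5, Qg4, Qf3, Qb3, Qe2, Qxd2+, Qc2, Qxf1, Qe1, ... (list truncated; more exist).
Black has legal moves and is not in check → neither.

neither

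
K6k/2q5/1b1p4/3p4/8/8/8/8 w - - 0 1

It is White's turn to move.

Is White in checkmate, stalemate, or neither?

stalemate

White to move; white king on a8.
In check: no.
King squares — a7: attacked by Bb6; b7: attacked by Qc7; b8: attacked by Qc7.
Legal moves for White: none.
Not in check and no legal moves → stalemate.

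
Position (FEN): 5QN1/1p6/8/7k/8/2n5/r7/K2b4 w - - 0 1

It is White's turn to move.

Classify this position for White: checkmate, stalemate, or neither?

checkmate

White to move; white king on a1.
In check: yes, from the black rook on a2.
King squares — b1: attacked by Nc3; a2: attacked by Nc3; b2: attacked by Ra2.
Legal moves for White: none.
In check with no legal moves → checkmate.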